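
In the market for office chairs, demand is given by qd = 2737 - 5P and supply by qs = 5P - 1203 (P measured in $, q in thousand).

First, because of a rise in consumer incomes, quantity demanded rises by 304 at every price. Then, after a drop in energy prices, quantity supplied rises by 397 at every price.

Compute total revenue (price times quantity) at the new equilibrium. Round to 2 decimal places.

429902.25

Solve the original market: 2737 - 5P = 5P - 1203, hence P = 394 and q = 767.
After the shift, demand is qd = 3041 - 5P and supply is qs = 5P - 806.
Clearing the new market: 3041 - 5P = 5P - 806, so P = 384.7 and q = 1117.5.
New expenditure = 384.7 × 1117.5 = 429902.25.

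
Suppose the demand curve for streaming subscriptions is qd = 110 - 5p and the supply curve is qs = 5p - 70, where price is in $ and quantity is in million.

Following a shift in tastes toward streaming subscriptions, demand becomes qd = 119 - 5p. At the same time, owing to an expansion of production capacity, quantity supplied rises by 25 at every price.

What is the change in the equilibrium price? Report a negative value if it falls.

Before the shock: 110 - 5p = 5p - 70 ⇒ 180 = 10p ⇒ p = 18, q = 20.
With the change applied: demand qd = 119 - 5p, supply qs = 5p - 45.
Equate the new curves: 119 - 5p = 5p - 45, giving 164 = 10p, p = 16.4, q = 37.
Δp = 16.4 − 18 = -1.6.

-1.6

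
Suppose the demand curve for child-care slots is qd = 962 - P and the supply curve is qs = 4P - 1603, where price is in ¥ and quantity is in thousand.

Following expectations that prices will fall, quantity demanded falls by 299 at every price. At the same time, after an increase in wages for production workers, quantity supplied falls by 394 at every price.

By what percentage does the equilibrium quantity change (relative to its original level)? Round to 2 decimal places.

Original equilibrium: 962 - P = 4P - 1603 gives 2565 = 5P, so P = 513 and q = 449.
The shock moves the curves to qd = 663 - P and qs = 4P - 1997.
Setting them equal: 663 - P = 4P - 1997 → 2660 = 5P, so P = 532 and q = 131.
%Δq = (131 − 449) / 449 × 100 = -70.82%.

-70.82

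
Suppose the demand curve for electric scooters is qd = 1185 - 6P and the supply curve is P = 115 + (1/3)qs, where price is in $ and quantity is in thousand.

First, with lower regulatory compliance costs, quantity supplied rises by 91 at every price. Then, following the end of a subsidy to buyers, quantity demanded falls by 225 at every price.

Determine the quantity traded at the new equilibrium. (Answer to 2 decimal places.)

Before the shock: 1185 - 6P = 3P - 345 ⇒ 1530 = 9P ⇒ P = 170, q = 165.
The shock moves the curves to qd = 960 - 6P and qs = 3P - 254.
Clearing the new market: 960 - 6P = 3P - 254, so P = 1214/9 ≈ 134.8889 and q = 452/3 ≈ 150.6667.

150.67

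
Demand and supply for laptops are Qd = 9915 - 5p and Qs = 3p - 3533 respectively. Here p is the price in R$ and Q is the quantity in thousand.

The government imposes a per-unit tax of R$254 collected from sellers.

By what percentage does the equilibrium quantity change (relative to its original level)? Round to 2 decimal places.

-31.54

Initially, 9915 - 5p = 3p - 3533, so 13448 = 8p and p = 1681, Q = 1510.
Since sellers keep the price net of the tax, the effective supply curve becomes Qs = 3p - 4295.
Clearing the new market: 9915 - 5p = 3p - 4295, so p = 1776.25 and Q = 1033.75.
%ΔQ = (1033.75 − 1510) / 1510 × 100 = -31.54%.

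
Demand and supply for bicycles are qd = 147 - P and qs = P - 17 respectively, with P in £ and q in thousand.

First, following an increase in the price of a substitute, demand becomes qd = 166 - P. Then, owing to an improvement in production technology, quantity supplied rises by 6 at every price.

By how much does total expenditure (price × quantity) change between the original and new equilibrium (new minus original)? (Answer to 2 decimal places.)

+1528.75

Before the shock: 147 - P = P - 17 ⇒ 164 = 2P ⇒ P = 82, q = 65.
The new curves are qd = 166 - P (demand) and qs = P - 11 (supply).
Equate the new curves: 166 - P = P - 11, giving 177 = 2P, P = 88.5, q = 77.5.
Expenditure moves from 82×65 = 5330 to 88.5×77.5 = 6858.75; change = +1528.75.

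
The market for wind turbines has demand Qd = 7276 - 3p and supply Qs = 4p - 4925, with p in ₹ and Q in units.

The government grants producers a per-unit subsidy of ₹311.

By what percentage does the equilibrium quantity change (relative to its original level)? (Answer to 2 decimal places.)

+26.05

Solve the original market: 7276 - 3p = 4p - 4925, hence p = 1743 and Q = 2047.
Since sellers receive the price plus the subsidy, the effective supply curve becomes Qs = 4p - 3681.
Clearing the new market: 7276 - 3p = 4p - 3681, so p = 10957/7 ≈ 1565.2857 and Q = 18061/7 ≈ 2580.1429.
%ΔQ = (2580.1429 − 2047) / 2047 × 100 = +26.05%.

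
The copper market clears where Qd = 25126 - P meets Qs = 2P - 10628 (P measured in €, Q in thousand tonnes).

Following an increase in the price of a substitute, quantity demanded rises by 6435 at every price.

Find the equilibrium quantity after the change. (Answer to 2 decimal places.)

Before the shock: 25126 - P = 2P - 10628 ⇒ 35754 = 3P ⇒ P = 11918, Q = 13208.
The new curves are Qd = 31561 - P (demand) and Qs = 2P - 10628 (supply).
Setting them equal: 31561 - P = 2P - 10628 → 42189 = 3P, so P = 14063 and Q = 17498.

17498.00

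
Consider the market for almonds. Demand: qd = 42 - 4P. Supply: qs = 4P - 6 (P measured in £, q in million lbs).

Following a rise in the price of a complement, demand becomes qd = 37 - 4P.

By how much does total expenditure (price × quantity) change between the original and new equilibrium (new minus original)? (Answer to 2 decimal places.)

Initially, 42 - 4P = 4P - 6, so 48 = 8P and P = 6, q = 18.
The shock moves the curves to qd = 37 - 4P and qs = 4P - 6.
Clearing the new market: 37 - 4P = 4P - 6, so P = 5.375 and q = 15.5.
Expenditure moves from 6×18 = 108 to 5.375×15.5 = 83.3125; change = -24.69.

-24.69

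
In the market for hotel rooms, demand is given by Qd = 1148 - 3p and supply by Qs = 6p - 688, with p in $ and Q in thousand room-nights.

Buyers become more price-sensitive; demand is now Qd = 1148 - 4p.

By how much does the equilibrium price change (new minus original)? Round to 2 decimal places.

Initially, 1148 - 3p = 6p - 688, so 1836 = 9p and p = 204, Q = 536.
With the change applied: demand Qd = 1148 - 4p, supply Qs = 6p - 688.
Clearing the new market: 1148 - 4p = 6p - 688, so p = 183.6 and Q = 413.6.
Δp = 183.6 − 204 = -20.40.

-20.40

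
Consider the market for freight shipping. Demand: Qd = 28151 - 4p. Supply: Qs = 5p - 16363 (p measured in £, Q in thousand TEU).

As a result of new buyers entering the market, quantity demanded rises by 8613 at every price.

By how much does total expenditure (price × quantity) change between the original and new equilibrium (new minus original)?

Initially, 28151 - 4p = 5p - 16363, so 44514 = 9p and p = 4946, Q = 8367.
The new curves are Qd = 36764 - 4p (demand) and Qs = 5p - 16363 (supply).
New equilibrium: 36764 - 4p = 5p - 16363 ⇒ 53127 = 9p ⇒ p = 5903, Q = 13152.
Expenditure moves from 4946×8367 = 41383182 to 5903×13152 = 77636256; change = +36253074.

+36253074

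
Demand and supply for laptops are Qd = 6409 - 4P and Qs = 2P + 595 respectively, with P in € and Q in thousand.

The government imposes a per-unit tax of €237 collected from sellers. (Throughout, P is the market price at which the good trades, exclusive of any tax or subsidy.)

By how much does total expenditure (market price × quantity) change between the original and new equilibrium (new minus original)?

Initially, 6409 - 4P = 2P + 595, so 5814 = 6P and P = 969, Q = 2533.
Since sellers keep the price net of the tax, the effective supply curve becomes Qs = 2P + 121.
Clearing the new market: 6409 - 4P = 2P + 121, so P = 1048 and Q = 2217.
Expenditure moves from 969×2533 = 2454477 to 1048×2217 = 2323416; change = -131061.

-131061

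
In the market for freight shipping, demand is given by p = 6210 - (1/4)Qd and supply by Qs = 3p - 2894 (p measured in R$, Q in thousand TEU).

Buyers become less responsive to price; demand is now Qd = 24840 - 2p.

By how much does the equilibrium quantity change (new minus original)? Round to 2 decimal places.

Original equilibrium: 24840 - 4p = 3p - 2894 gives 27734 = 7p, so p = 3962 and Q = 8992.
The new curves are Qd = 24840 - 2p (demand) and Qs = 3p - 2894 (supply).
Clearing the new market: 24840 - 2p = 3p - 2894, so p = 5546.8 and Q = 13746.4.
ΔQ = 13746.4 − 8992 = +4754.40.

+4754.40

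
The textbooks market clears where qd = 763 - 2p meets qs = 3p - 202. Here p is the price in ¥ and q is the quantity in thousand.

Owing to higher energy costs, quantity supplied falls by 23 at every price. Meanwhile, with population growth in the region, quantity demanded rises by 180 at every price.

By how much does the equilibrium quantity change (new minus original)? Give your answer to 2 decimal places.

+98.80

Before the shock: 763 - 2p = 3p - 202 ⇒ 965 = 5p ⇒ p = 193, q = 377.
The new curves are qd = 943 - 2p (demand) and qs = 3p - 225 (supply).
Equate the new curves: 943 - 2p = 3p - 225, giving 1168 = 5p, p = 233.6, q = 475.8.
Δq = 475.8 − 377 = +98.80.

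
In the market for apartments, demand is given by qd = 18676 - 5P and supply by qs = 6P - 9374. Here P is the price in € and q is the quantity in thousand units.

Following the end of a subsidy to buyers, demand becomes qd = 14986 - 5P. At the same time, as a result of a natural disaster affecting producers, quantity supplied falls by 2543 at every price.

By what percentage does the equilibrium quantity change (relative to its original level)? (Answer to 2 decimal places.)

-53.47

Initially, 18676 - 5P = 6P - 9374, so 28050 = 11P and P = 2550, q = 5926.
The shock moves the curves to qd = 14986 - 5P and qs = 6P - 11917.
New equilibrium: 14986 - 5P = 6P - 11917 ⇒ 26903 = 11P ⇒ P = 26903/11 ≈ 2445.7273, q = 30331/11 ≈ 2757.3636.
%Δq = (2757.3636 − 5926) / 5926 × 100 = -53.47%.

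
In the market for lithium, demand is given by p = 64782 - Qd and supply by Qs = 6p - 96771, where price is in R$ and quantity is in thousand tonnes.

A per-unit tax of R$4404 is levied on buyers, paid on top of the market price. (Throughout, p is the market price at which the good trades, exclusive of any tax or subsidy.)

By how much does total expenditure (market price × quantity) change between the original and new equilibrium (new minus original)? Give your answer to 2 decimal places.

-110982148.16

Solve the original market: 64782 - p = 6p - 96771, hence p = 23079 and Q = 41703.
Since buyers pay the price plus the tax, the effective demand curve becomes Qd = 60378 - p.
Setting them equal: 60378 - p = 6p - 96771 → 157149 = 7p, so p = 157149/7 ≈ 22449.8571 and Q = 265497/7 ≈ 37928.1429.
Expenditure moves from 23079×41703 = 962463537 to 22449.8571×37928.1429 = 851481388.8367; change = -110982148.16.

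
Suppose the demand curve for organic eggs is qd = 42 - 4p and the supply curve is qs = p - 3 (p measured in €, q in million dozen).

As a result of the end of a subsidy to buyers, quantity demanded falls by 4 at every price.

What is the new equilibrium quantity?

Solve the original market: 42 - 4p = p - 3, hence p = 9 and q = 6.
The new curves are qd = 38 - 4p (demand) and qs = p - 3 (supply).
New equilibrium: 38 - 4p = p - 3 ⇒ 41 = 5p ⇒ p = 8.2, q = 5.2.

5.2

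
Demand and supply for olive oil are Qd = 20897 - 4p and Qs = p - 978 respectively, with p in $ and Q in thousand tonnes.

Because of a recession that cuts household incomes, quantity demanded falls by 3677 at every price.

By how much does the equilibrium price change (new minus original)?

-735.4

Original equilibrium: 20897 - 4p = p - 978 gives 21875 = 5p, so p = 4375 and Q = 3397.
After the shift, demand is Qd = 17220 - 4p and supply is Qs = p - 978.
Equate the new curves: 17220 - 4p = p - 978, giving 18198 = 5p, p = 3639.6, Q = 2661.6.
Δp = 3639.6 − 4375 = -735.4.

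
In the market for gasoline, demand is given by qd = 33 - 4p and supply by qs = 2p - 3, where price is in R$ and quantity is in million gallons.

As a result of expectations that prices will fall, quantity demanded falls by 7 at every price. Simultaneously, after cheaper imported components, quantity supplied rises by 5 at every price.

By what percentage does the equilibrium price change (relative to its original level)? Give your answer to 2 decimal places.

-33.33

Original equilibrium: 33 - 4p = 2p - 3 gives 36 = 6p, so p = 6 and q = 9.
After the shift, demand is qd = 26 - 4p and supply is qs = 2p + 2.
Equate the new curves: 26 - 4p = 2p + 2, giving 24 = 6p, p = 4, q = 10.
%Δp = (4 − 6) / 6 × 100 = -33.33%.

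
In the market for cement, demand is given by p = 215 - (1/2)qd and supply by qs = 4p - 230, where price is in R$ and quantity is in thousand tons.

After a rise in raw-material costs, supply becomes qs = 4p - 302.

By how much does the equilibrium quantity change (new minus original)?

Initially, 430 - 2p = 4p - 230, so 660 = 6p and p = 110, q = 210.
The shock moves the curves to qd = 430 - 2p and qs = 4p - 302.
Setting them equal: 430 - 2p = 4p - 302 → 732 = 6p, so p = 122 and q = 186.
Δq = 186 − 210 = -24.

-24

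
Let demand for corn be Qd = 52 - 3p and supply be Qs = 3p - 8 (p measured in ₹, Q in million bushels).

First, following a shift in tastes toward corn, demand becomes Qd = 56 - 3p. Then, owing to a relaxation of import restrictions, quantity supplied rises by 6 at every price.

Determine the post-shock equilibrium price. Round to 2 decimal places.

9.67

Before the shock: 52 - 3p = 3p - 8 ⇒ 60 = 6p ⇒ p = 10, Q = 22.
After the shift, demand is Qd = 56 - 3p and supply is Qs = 3p - 2.
Clearing the new market: 56 - 3p = 3p - 2, so p = 29/3 ≈ 9.6667 and Q = 27.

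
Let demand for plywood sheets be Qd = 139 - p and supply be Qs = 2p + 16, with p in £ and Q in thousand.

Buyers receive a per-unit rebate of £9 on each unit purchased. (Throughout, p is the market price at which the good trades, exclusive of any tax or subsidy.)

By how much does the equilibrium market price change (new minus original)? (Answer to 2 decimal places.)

Initially, 139 - p = 2p + 16, so 123 = 3p and p = 41, Q = 98.
Since buyers' out-of-pocket price is the market price minus the rebate, the effective demand curve becomes Qd = 148 - p.
New equilibrium: 148 - p = 2p + 16 ⇒ 132 = 3p ⇒ p = 44, Q = 104.
Δp = 44 − 41 = +3.00.

+3.00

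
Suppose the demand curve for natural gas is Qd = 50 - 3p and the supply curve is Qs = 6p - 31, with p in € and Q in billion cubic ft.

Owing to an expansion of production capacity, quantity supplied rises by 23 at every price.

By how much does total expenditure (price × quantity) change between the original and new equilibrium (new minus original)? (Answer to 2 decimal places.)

-9.37

Original equilibrium: 50 - 3p = 6p - 31 gives 81 = 9p, so p = 9 and Q = 23.
After the shift, demand is Qd = 50 - 3p and supply is Qs = 6p - 8.
New equilibrium: 50 - 3p = 6p - 8 ⇒ 58 = 9p ⇒ p = 58/9 ≈ 6.4444, Q = 92/3 ≈ 30.6667.
Expenditure moves from 9×23 = 207 to 6.4444×30.6667 = 197.6296; change = -9.37.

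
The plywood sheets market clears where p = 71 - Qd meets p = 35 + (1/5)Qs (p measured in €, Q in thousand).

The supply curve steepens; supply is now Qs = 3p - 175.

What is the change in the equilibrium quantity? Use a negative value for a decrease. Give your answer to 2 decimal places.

Before the shock: 71 - p = 5p - 175 ⇒ 246 = 6p ⇒ p = 41, Q = 30.
With the change applied: demand Qd = 71 - p, supply Qs = 3p - 175.
Setting them equal: 71 - p = 3p - 175 → 246 = 4p, so p = 61.5 and Q = 9.5.
ΔQ = 9.5 − 30 = -20.50.

-20.50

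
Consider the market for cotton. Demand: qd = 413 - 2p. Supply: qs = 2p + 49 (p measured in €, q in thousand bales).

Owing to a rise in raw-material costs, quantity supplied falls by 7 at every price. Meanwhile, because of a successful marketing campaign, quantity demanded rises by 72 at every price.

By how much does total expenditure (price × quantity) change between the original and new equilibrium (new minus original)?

Initially, 413 - 2p = 2p + 49, so 364 = 4p and p = 91, q = 231.
The shock moves the curves to qd = 485 - 2p and qs = 2p + 42.
Equate the new curves: 485 - 2p = 2p + 42, giving 443 = 4p, p = 110.75, q = 263.5.
Expenditure moves from 91×231 = 21021 to 110.75×263.5 = 29182.625; change = +8161.625.

+8161.625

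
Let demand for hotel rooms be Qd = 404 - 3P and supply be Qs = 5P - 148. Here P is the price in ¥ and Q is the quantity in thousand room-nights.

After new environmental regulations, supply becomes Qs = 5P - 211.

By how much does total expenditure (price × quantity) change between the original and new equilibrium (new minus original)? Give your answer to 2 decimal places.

-264.80

Before the shock: 404 - 3P = 5P - 148 ⇒ 552 = 8P ⇒ P = 69, Q = 197.
After the shift, demand is Qd = 404 - 3P and supply is Qs = 5P - 211.
Equate the new curves: 404 - 3P = 5P - 211, giving 615 = 8P, P = 76.875, Q = 173.375.
Expenditure moves from 69×197 = 13593 to 76.875×173.375 = 13328.203125; change = -264.80.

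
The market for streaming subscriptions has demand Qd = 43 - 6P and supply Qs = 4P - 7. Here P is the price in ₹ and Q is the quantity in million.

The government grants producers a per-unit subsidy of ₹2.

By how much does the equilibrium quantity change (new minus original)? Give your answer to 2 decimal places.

+4.80

Initially, 43 - 6P = 4P - 7, so 50 = 10P and P = 5, Q = 13.
Since sellers receive the price plus the subsidy, the effective supply curve becomes Qs = 4P + 1.
Clearing the new market: 43 - 6P = 4P + 1, so P = 4.2 and Q = 17.8.
ΔQ = 17.8 − 13 = +4.80.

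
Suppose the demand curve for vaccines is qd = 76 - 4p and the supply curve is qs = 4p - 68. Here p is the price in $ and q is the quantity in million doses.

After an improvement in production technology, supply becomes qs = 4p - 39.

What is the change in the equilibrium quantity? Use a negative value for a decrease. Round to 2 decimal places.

+14.50

Before the shock: 76 - 4p = 4p - 68 ⇒ 144 = 8p ⇒ p = 18, q = 4.
The shock moves the curves to qd = 76 - 4p and qs = 4p - 39.
Equate the new curves: 76 - 4p = 4p - 39, giving 115 = 8p, p = 14.375, q = 18.5.
Δq = 18.5 − 4 = +14.50.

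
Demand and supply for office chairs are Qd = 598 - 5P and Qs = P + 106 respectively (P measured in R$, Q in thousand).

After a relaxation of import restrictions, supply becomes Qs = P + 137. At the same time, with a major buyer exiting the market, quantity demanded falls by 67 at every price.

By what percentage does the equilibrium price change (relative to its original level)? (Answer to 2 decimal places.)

Before the shock: 598 - 5P = P + 106 ⇒ 492 = 6P ⇒ P = 82, Q = 188.
The new curves are Qd = 531 - 5P (demand) and Qs = P + 137 (supply).
Setting them equal: 531 - 5P = P + 137 → 394 = 6P, so P = 197/3 ≈ 65.6667 and Q = 608/3 ≈ 202.6667.
%ΔP = (65.6667 − 82) / 82 × 100 = -19.92%.

-19.92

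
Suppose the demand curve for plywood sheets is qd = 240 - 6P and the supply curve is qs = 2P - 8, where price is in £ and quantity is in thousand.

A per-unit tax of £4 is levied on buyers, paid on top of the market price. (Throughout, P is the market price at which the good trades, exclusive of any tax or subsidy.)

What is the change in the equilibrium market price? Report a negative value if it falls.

-3

Original equilibrium: 240 - 6P = 2P - 8 gives 248 = 8P, so P = 31 and q = 54.
Since buyers pay the price plus the tax, the effective demand curve becomes qd = 216 - 6P.
Clearing the new market: 216 - 6P = 2P - 8, so P = 28 and q = 48.
ΔP = 28 − 31 = -3.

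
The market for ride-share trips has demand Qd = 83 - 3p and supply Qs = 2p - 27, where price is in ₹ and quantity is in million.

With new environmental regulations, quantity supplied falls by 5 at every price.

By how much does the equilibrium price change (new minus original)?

+1

Before the shock: 83 - 3p = 2p - 27 ⇒ 110 = 5p ⇒ p = 22, Q = 17.
After the shift, demand is Qd = 83 - 3p and supply is Qs = 2p - 32.
Setting them equal: 83 - 3p = 2p - 32 → 115 = 5p, so p = 23 and Q = 14.
Δp = 23 − 22 = +1.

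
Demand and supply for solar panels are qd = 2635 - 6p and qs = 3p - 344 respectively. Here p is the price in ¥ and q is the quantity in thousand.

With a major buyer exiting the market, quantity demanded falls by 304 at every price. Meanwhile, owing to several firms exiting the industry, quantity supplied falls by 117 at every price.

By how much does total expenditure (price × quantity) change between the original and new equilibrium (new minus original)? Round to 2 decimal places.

-69117.96

Initially, 2635 - 6p = 3p - 344, so 2979 = 9p and p = 331, q = 649.
The new curves are qd = 2331 - 6p (demand) and qs = 3p - 461 (supply).
Clearing the new market: 2331 - 6p = 3p - 461, so p = 2792/9 ≈ 310.2222 and q = 1409/3 ≈ 469.6667.
Expenditure moves from 331×649 = 214819 to 310.2222×469.6667 = 145701.0370; change = -69117.96.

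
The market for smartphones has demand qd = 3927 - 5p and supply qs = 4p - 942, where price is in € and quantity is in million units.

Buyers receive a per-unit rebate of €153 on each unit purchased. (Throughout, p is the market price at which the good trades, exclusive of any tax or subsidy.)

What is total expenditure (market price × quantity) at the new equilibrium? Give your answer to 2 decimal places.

Initially, 3927 - 5p = 4p - 942, so 4869 = 9p and p = 541, q = 1222.
Since buyers' out-of-pocket price is the market price minus the rebate, the effective demand curve becomes qd = 4692 - 5p.
Clearing the new market: 4692 - 5p = 4p - 942, so p = 626 and q = 1562.
New expenditure = 626 × 1562 = 977812.00.

977812.00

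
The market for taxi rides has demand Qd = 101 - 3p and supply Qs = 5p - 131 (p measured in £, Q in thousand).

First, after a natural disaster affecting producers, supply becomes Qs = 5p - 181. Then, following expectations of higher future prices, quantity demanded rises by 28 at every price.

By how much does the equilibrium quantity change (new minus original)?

-1.25

Initially, 101 - 3p = 5p - 131, so 232 = 8p and p = 29, Q = 14.
With the change applied: demand Qd = 129 - 3p, supply Qs = 5p - 181.
Equate the new curves: 129 - 3p = 5p - 181, giving 310 = 8p, p = 38.75, Q = 12.75.
ΔQ = 12.75 − 14 = -1.25.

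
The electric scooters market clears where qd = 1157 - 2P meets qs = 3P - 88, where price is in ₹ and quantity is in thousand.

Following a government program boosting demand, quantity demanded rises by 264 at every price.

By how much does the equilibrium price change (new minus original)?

Original equilibrium: 1157 - 2P = 3P - 88 gives 1245 = 5P, so P = 249 and q = 659.
After the shift, demand is qd = 1421 - 2P and supply is qs = 3P - 88.
Clearing the new market: 1421 - 2P = 3P - 88, so P = 301.8 and q = 817.4.
ΔP = 301.8 − 249 = +52.8.

+52.8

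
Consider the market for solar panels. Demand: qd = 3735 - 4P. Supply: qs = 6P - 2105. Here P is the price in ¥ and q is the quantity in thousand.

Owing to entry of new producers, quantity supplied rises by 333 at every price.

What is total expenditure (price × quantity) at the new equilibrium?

843782.54

Original equilibrium: 3735 - 4P = 6P - 2105 gives 5840 = 10P, so P = 584 and q = 1399.
With the change applied: demand qd = 3735 - 4P, supply qs = 6P - 1772.
Equate the new curves: 3735 - 4P = 6P - 1772, giving 5507 = 10P, P = 550.7, q = 1532.2.
New expenditure = 550.7 × 1532.2 = 843782.54.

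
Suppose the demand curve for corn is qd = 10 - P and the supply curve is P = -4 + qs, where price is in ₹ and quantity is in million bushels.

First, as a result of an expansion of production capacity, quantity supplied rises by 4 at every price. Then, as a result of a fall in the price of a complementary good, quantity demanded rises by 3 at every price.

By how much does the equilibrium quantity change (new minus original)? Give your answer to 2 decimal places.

Before the shock: 10 - P = P + 4 ⇒ 6 = 2P ⇒ P = 3, q = 7.
The new curves are qd = 13 - P (demand) and qs = P + 8 (supply).
Setting them equal: 13 - P = P + 8 → 5 = 2P, so P = 2.5 and q = 10.5.
Δq = 10.5 − 7 = +3.50.

+3.50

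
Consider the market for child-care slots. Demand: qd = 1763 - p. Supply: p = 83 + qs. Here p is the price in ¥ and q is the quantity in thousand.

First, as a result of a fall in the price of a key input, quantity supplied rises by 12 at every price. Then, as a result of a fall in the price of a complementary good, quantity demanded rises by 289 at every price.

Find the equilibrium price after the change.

Solve the original market: 1763 - p = p - 83, hence p = 923 and q = 840.
After the shift, demand is qd = 2052 - p and supply is qs = p - 71.
Equate the new curves: 2052 - p = p - 71, giving 2123 = 2p, p = 1061.5, q = 990.5.

1061.5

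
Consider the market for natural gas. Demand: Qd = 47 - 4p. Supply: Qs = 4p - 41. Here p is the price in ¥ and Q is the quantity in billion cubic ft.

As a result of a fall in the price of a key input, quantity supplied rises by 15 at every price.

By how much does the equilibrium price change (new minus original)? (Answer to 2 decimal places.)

Before the shock: 47 - 4p = 4p - 41 ⇒ 88 = 8p ⇒ p = 11, Q = 3.
With the change applied: demand Qd = 47 - 4p, supply Qs = 4p - 26.
Clearing the new market: 47 - 4p = 4p - 26, so p = 9.125 and Q = 10.5.
Δp = 9.125 − 11 = -1.88.

-1.88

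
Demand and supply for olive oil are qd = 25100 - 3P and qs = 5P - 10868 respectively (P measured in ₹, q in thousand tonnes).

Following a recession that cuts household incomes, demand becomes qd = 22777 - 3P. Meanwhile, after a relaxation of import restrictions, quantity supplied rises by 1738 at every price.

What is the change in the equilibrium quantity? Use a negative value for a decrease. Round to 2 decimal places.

-800.13

Before the shock: 25100 - 3P = 5P - 10868 ⇒ 35968 = 8P ⇒ P = 4496, q = 11612.
With the change applied: demand qd = 22777 - 3P, supply qs = 5P - 9130.
New equilibrium: 22777 - 3P = 5P - 9130 ⇒ 31907 = 8P ⇒ P = 3988.375, q = 10811.875.
Δq = 10811.875 − 11612 = -800.13.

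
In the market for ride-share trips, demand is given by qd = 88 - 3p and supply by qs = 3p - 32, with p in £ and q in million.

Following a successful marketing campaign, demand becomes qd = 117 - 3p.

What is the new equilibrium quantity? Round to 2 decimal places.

42.50

Before the shock: 88 - 3p = 3p - 32 ⇒ 120 = 6p ⇒ p = 20, q = 28.
With the change applied: demand qd = 117 - 3p, supply qs = 3p - 32.
Equate the new curves: 117 - 3p = 3p - 32, giving 149 = 6p, p = 149/6 ≈ 24.8333, q = 42.5.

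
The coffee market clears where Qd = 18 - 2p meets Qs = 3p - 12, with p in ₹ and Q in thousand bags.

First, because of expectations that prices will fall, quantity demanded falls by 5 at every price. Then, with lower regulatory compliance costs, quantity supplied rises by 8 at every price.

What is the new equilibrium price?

Original equilibrium: 18 - 2p = 3p - 12 gives 30 = 5p, so p = 6 and Q = 6.
The new curves are Qd = 13 - 2p (demand) and Qs = 3p - 4 (supply).
Clearing the new market: 13 - 2p = 3p - 4, so p = 3.4 and Q = 6.2.

3.4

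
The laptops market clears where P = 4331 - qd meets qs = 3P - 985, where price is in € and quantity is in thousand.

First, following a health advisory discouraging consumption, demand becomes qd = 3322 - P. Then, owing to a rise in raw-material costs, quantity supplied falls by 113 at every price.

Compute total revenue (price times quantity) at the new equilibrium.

2449785

Initially, 4331 - P = 3P - 985, so 5316 = 4P and P = 1329, q = 3002.
After the shift, demand is qd = 3322 - P and supply is qs = 3P - 1098.
Setting them equal: 3322 - P = 3P - 1098 → 4420 = 4P, so P = 1105 and q = 2217.
New expenditure = 1105 × 2217 = 2449785.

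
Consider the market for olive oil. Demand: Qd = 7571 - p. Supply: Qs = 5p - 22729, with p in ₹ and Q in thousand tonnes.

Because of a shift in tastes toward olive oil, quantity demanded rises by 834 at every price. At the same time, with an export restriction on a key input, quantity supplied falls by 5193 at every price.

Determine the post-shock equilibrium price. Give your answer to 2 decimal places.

6054.50

Before the shock: 7571 - p = 5p - 22729 ⇒ 30300 = 6p ⇒ p = 5050, Q = 2521.
With the change applied: demand Qd = 8405 - p, supply Qs = 5p - 27922.
New equilibrium: 8405 - p = 5p - 27922 ⇒ 36327 = 6p ⇒ p = 6054.5, Q = 2350.5.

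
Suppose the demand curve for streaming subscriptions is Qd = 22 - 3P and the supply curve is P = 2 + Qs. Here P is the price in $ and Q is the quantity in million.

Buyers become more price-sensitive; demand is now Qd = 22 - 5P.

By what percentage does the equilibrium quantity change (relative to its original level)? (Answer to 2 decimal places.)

-50.00

Original equilibrium: 22 - 3P = P - 2 gives 24 = 4P, so P = 6 and Q = 4.
The shock moves the curves to Qd = 22 - 5P and Qs = P - 2.
Equate the new curves: 22 - 5P = P - 2, giving 24 = 6P, P = 4, Q = 2.
%ΔQ = (2 − 4) / 4 × 100 = -50.00%.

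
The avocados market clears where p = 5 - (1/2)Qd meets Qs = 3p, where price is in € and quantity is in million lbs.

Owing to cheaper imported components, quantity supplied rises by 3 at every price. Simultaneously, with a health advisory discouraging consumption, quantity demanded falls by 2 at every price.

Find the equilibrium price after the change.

1

Solve the original market: 10 - 2p = 3p, hence p = 2 and Q = 6.
With the change applied: demand Qd = 8 - 2p, supply Qs = 3p + 3.
Equate the new curves: 8 - 2p = 3p + 3, giving 5 = 5p, p = 1, Q = 6.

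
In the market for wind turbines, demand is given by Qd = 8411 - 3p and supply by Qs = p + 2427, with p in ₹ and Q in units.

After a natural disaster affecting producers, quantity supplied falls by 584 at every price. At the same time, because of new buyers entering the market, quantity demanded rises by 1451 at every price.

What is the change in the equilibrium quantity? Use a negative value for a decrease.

Before the shock: 8411 - 3p = p + 2427 ⇒ 5984 = 4p ⇒ p = 1496, Q = 3923.
With the change applied: demand Qd = 9862 - 3p, supply Qs = p + 1843.
Equate the new curves: 9862 - 3p = p + 1843, giving 8019 = 4p, p = 2004.75, Q = 3847.75.
ΔQ = 3847.75 − 3923 = -75.25.

-75.25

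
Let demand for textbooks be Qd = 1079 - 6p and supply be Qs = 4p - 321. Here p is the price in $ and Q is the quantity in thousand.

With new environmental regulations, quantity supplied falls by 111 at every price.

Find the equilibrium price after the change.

Solve the original market: 1079 - 6p = 4p - 321, hence p = 140 and Q = 239.
The new curves are Qd = 1079 - 6p (demand) and Qs = 4p - 432 (supply).
New equilibrium: 1079 - 6p = 4p - 432 ⇒ 1511 = 10p ⇒ p = 151.1, Q = 172.4.

151.1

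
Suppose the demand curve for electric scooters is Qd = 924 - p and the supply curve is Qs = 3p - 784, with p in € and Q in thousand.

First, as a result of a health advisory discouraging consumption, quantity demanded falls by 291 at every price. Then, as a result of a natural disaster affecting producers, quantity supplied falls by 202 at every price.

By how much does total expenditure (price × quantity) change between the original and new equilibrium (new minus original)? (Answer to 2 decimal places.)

-119834.81

Before the shock: 924 - p = 3p - 784 ⇒ 1708 = 4p ⇒ p = 427, Q = 497.
The new curves are Qd = 633 - p (demand) and Qs = 3p - 986 (supply).
Setting them equal: 633 - p = 3p - 986 → 1619 = 4p, so p = 404.75 and Q = 228.25.
Expenditure moves from 427×497 = 212219 to 404.75×228.25 = 92384.1875; change = -119834.81.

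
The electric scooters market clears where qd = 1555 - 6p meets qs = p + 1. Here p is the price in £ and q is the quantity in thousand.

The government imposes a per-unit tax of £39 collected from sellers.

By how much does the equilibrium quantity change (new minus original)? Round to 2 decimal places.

-33.43

Initially, 1555 - 6p = p + 1, so 1554 = 7p and p = 222, q = 223.
Since sellers keep the price net of the tax, the effective supply curve becomes qs = p - 38.
New equilibrium: 1555 - 6p = p - 38 ⇒ 1593 = 7p ⇒ p = 1593/7 ≈ 227.5714, q = 1327/7 ≈ 189.5714.
Δq = 189.5714 − 223 = -33.43.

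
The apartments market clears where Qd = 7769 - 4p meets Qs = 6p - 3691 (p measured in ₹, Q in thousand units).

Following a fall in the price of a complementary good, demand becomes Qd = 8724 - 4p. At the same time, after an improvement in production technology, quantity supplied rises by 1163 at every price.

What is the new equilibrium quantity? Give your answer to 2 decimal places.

Original equilibrium: 7769 - 4p = 6p - 3691 gives 11460 = 10p, so p = 1146 and Q = 3185.
The shock moves the curves to Qd = 8724 - 4p and Qs = 6p - 2528.
New equilibrium: 8724 - 4p = 6p - 2528 ⇒ 11252 = 10p ⇒ p = 1125.2, Q = 4223.2.

4223.20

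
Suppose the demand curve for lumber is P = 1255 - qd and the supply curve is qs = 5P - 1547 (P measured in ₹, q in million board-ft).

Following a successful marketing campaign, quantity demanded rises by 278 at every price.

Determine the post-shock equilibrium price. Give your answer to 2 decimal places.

Before the shock: 1255 - P = 5P - 1547 ⇒ 2802 = 6P ⇒ P = 467, q = 788.
With the change applied: demand qd = 1533 - P, supply qs = 5P - 1547.
Setting them equal: 1533 - P = 5P - 1547 → 3080 = 6P, so P = 1540/3 ≈ 513.3333 and q = 3059/3 ≈ 1019.6667.

513.33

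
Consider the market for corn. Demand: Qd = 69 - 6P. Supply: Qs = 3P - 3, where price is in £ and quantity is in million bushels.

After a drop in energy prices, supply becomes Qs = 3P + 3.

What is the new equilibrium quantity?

25

Initially, 69 - 6P = 3P - 3, so 72 = 9P and P = 8, Q = 21.
The shock moves the curves to Qd = 69 - 6P and Qs = 3P + 3.
Equate the new curves: 69 - 6P = 3P + 3, giving 66 = 9P, P = 22/3 ≈ 7.3333, Q = 25.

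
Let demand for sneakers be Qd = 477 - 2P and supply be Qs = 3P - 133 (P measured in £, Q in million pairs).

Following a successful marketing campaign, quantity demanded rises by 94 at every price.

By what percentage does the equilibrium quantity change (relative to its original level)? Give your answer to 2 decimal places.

Initially, 477 - 2P = 3P - 133, so 610 = 5P and P = 122, Q = 233.
After the shift, demand is Qd = 571 - 2P and supply is Qs = 3P - 133.
New equilibrium: 571 - 2P = 3P - 133 ⇒ 704 = 5P ⇒ P = 140.8, Q = 289.4.
%ΔQ = (289.4 − 233) / 233 × 100 = +24.21%.

+24.21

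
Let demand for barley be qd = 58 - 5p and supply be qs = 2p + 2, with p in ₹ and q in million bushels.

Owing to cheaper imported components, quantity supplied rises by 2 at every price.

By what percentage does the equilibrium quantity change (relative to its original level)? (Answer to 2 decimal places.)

+7.94

Solve the original market: 58 - 5p = 2p + 2, hence p = 8 and q = 18.
After the shift, demand is qd = 58 - 5p and supply is qs = 2p + 4.
Clearing the new market: 58 - 5p = 2p + 4, so p = 54/7 ≈ 7.7143 and q = 136/7 ≈ 19.4286.
%Δq = (19.4286 − 18) / 18 × 100 = +7.94%.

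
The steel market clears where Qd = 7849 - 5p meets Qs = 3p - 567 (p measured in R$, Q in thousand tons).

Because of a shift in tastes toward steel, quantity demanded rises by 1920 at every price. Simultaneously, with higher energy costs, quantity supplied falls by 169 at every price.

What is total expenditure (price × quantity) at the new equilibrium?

Original equilibrium: 7849 - 5p = 3p - 567 gives 8416 = 8p, so p = 1052 and Q = 2589.
The shock moves the curves to Qd = 9769 - 5p and Qs = 3p - 736.
Clearing the new market: 9769 - 5p = 3p - 736, so p = 1313.125 and Q = 3203.375.
New expenditure = 1313.125 × 3203.375 = 4206431.796875.

4206431.796875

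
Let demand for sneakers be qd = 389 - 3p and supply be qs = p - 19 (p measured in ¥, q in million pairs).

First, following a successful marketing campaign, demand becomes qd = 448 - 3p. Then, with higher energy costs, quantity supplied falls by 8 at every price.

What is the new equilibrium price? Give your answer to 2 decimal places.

118.75

Solve the original market: 389 - 3p = p - 19, hence p = 102 and q = 83.
The shock moves the curves to qd = 448 - 3p and qs = p - 27.
New equilibrium: 448 - 3p = p - 27 ⇒ 475 = 4p ⇒ p = 118.75, q = 91.75.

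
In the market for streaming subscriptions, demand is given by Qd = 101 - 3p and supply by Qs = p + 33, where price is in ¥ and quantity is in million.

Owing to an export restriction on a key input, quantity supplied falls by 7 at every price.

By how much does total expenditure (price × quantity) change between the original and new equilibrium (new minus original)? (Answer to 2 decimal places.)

-10.94

Before the shock: 101 - 3p = p + 33 ⇒ 68 = 4p ⇒ p = 17, Q = 50.
After the shift, demand is Qd = 101 - 3p and supply is Qs = p + 26.
New equilibrium: 101 - 3p = p + 26 ⇒ 75 = 4p ⇒ p = 18.75, Q = 44.75.
Expenditure moves from 17×50 = 850 to 18.75×44.75 = 839.0625; change = -10.94.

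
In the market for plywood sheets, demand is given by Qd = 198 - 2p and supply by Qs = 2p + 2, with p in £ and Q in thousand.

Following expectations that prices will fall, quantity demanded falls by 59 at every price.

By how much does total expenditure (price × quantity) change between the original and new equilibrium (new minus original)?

Before the shock: 198 - 2p = 2p + 2 ⇒ 196 = 4p ⇒ p = 49, Q = 100.
The shock moves the curves to Qd = 139 - 2p and Qs = 2p + 2.
Clearing the new market: 139 - 2p = 2p + 2, so p = 34.25 and Q = 70.5.
Expenditure moves from 49×100 = 4900 to 34.25×70.5 = 2414.625; change = -2485.375.

-2485.375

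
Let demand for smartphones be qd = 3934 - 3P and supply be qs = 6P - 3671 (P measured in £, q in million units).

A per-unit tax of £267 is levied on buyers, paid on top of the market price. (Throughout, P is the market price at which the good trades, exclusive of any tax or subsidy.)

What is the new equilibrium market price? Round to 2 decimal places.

756.00

Initially, 3934 - 3P = 6P - 3671, so 7605 = 9P and P = 845, q = 1399.
Since buyers pay the price plus the tax, the effective demand curve becomes qd = 3133 - 3P.
Setting them equal: 3133 - 3P = 6P - 3671 → 6804 = 9P, so P = 756 and q = 865.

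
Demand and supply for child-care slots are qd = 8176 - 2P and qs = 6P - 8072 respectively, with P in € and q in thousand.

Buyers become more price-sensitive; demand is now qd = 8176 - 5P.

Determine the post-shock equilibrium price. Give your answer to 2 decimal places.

1477.09

Initially, 8176 - 2P = 6P - 8072, so 16248 = 8P and P = 2031, q = 4114.
The new curves are qd = 8176 - 5P (demand) and qs = 6P - 8072 (supply).
Setting them equal: 8176 - 5P = 6P - 8072 → 16248 = 11P, so P = 16248/11 ≈ 1477.0909 and q = 8696/11 ≈ 790.5455.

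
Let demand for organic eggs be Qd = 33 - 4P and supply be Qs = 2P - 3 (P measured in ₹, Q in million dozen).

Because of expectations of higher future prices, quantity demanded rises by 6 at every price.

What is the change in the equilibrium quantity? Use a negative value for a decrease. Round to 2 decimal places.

+2.00

Before the shock: 33 - 4P = 2P - 3 ⇒ 36 = 6P ⇒ P = 6, Q = 9.
After the shift, demand is Qd = 39 - 4P and supply is Qs = 2P - 3.
Setting them equal: 39 - 4P = 2P - 3 → 42 = 6P, so P = 7 and Q = 11.
ΔQ = 11 − 9 = +2.00.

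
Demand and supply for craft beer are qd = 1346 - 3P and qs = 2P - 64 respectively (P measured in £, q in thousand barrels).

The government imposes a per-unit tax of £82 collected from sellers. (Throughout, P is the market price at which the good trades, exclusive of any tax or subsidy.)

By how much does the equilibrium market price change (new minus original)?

+32.8

Before the shock: 1346 - 3P = 2P - 64 ⇒ 1410 = 5P ⇒ P = 282, q = 500.
Since sellers keep the price net of the tax, the effective supply curve becomes qs = 2P - 228.
Setting them equal: 1346 - 3P = 2P - 228 → 1574 = 5P, so P = 314.8 and q = 401.6.
ΔP = 314.8 − 282 = +32.8.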